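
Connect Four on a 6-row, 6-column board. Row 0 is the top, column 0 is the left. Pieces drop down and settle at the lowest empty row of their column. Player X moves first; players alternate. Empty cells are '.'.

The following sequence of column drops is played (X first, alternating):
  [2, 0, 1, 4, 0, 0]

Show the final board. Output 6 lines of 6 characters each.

Answer: ......
......
......
O.....
X.....
OXX.O.

Derivation:
Move 1: X drops in col 2, lands at row 5
Move 2: O drops in col 0, lands at row 5
Move 3: X drops in col 1, lands at row 5
Move 4: O drops in col 4, lands at row 5
Move 5: X drops in col 0, lands at row 4
Move 6: O drops in col 0, lands at row 3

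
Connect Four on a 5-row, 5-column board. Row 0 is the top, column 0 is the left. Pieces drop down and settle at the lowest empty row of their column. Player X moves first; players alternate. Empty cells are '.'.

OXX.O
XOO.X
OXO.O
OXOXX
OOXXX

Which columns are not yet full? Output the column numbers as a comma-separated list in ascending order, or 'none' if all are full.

col 0: top cell = 'O' → FULL
col 1: top cell = 'X' → FULL
col 2: top cell = 'X' → FULL
col 3: top cell = '.' → open
col 4: top cell = 'O' → FULL

Answer: 3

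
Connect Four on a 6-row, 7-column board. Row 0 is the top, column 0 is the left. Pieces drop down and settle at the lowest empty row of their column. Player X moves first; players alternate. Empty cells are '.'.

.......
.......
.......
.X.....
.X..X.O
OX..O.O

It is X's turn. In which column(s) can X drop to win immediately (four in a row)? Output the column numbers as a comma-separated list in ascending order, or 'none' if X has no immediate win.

col 0: drop X → no win
col 1: drop X → WIN!
col 2: drop X → no win
col 3: drop X → no win
col 4: drop X → no win
col 5: drop X → no win
col 6: drop X → no win

Answer: 1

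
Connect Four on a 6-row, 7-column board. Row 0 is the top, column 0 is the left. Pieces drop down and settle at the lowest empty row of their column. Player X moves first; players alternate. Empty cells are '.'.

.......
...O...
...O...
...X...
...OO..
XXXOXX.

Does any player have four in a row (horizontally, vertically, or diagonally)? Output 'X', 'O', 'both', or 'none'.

none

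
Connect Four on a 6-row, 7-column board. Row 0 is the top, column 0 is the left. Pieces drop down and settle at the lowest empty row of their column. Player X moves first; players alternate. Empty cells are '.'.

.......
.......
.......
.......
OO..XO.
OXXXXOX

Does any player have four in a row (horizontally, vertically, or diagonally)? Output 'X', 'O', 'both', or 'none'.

X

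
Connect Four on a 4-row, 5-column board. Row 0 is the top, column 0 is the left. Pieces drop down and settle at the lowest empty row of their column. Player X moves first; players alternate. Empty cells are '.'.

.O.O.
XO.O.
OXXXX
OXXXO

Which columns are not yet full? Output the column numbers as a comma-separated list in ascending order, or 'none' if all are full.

Answer: 0,2,4

Derivation:
col 0: top cell = '.' → open
col 1: top cell = 'O' → FULL
col 2: top cell = '.' → open
col 3: top cell = 'O' → FULL
col 4: top cell = '.' → open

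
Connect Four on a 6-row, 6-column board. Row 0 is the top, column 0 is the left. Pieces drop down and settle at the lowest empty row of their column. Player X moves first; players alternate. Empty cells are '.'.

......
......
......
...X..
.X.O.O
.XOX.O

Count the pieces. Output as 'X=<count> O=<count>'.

X=4 O=4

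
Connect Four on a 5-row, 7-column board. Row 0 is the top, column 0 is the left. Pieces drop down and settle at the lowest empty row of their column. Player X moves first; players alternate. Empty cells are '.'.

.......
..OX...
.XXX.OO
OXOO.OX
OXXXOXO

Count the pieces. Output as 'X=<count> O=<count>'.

X=10 O=10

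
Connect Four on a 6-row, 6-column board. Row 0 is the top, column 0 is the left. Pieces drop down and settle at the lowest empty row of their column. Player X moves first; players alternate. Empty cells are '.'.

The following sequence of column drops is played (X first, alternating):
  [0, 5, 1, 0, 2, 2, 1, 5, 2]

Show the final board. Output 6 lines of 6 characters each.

Answer: ......
......
......
..X...
OXO..O
XXX..O

Derivation:
Move 1: X drops in col 0, lands at row 5
Move 2: O drops in col 5, lands at row 5
Move 3: X drops in col 1, lands at row 5
Move 4: O drops in col 0, lands at row 4
Move 5: X drops in col 2, lands at row 5
Move 6: O drops in col 2, lands at row 4
Move 7: X drops in col 1, lands at row 4
Move 8: O drops in col 5, lands at row 4
Move 9: X drops in col 2, lands at row 3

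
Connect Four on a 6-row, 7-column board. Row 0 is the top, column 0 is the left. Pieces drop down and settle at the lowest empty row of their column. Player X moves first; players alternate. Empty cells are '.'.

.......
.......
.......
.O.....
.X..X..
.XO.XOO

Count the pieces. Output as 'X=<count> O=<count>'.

X=4 O=4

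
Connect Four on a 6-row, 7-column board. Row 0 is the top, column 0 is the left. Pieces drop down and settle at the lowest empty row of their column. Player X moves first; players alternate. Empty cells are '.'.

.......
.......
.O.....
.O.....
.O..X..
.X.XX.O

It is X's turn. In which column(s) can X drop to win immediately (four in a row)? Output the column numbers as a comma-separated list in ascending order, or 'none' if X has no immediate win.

Answer: 2

Derivation:
col 0: drop X → no win
col 1: drop X → no win
col 2: drop X → WIN!
col 3: drop X → no win
col 4: drop X → no win
col 5: drop X → no win
col 6: drop X → no win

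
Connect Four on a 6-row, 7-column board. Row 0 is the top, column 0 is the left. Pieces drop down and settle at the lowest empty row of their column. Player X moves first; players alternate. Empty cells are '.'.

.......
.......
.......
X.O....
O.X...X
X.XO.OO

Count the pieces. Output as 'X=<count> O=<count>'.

X=5 O=5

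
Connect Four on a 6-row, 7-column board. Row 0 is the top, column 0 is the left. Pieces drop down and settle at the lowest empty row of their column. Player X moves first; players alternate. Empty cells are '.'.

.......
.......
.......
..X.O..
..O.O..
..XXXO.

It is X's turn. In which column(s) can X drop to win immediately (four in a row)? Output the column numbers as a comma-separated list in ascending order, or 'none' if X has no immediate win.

Answer: 1

Derivation:
col 0: drop X → no win
col 1: drop X → WIN!
col 2: drop X → no win
col 3: drop X → no win
col 4: drop X → no win
col 5: drop X → no win
col 6: drop X → no win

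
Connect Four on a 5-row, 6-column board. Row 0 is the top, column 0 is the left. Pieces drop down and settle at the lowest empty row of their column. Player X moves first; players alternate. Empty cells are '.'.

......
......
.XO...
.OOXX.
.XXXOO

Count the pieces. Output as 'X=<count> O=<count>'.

X=6 O=5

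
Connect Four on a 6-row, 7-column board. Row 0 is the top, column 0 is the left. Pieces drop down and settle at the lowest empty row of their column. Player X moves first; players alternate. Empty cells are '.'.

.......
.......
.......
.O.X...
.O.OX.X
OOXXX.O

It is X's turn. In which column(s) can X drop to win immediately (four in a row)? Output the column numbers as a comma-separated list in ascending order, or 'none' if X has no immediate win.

Answer: 5

Derivation:
col 0: drop X → no win
col 1: drop X → no win
col 2: drop X → no win
col 3: drop X → no win
col 4: drop X → no win
col 5: drop X → WIN!
col 6: drop X → no win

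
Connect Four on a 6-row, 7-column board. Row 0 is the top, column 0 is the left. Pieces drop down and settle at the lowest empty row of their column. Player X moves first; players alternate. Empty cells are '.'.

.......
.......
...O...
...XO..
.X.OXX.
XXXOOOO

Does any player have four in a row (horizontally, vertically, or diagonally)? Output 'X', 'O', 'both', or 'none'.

O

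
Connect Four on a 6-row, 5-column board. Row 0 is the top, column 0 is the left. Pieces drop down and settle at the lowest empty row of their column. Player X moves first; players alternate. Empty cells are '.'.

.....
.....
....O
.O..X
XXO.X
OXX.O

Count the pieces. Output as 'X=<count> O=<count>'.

X=6 O=5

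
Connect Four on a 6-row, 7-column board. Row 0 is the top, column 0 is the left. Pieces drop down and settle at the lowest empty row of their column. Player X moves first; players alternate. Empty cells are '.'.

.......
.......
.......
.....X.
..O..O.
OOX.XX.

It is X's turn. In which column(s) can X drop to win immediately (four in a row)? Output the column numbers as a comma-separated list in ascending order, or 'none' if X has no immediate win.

Answer: 3

Derivation:
col 0: drop X → no win
col 1: drop X → no win
col 2: drop X → no win
col 3: drop X → WIN!
col 4: drop X → no win
col 5: drop X → no win
col 6: drop X → no win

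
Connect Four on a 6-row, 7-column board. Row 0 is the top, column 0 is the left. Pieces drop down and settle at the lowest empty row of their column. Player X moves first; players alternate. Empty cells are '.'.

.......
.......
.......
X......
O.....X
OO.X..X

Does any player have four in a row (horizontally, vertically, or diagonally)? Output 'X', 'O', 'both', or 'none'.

none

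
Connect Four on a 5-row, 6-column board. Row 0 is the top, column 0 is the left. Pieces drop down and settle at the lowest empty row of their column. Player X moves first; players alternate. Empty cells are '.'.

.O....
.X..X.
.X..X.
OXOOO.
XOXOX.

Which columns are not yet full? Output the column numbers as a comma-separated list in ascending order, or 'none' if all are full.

col 0: top cell = '.' → open
col 1: top cell = 'O' → FULL
col 2: top cell = '.' → open
col 3: top cell = '.' → open
col 4: top cell = '.' → open
col 5: top cell = '.' → open

Answer: 0,2,3,4,5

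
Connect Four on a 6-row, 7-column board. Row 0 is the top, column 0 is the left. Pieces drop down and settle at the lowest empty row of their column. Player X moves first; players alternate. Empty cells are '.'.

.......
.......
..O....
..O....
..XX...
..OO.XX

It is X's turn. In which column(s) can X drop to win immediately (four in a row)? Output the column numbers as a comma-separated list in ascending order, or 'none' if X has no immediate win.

Answer: none

Derivation:
col 0: drop X → no win
col 1: drop X → no win
col 2: drop X → no win
col 3: drop X → no win
col 4: drop X → no win
col 5: drop X → no win
col 6: drop X → no win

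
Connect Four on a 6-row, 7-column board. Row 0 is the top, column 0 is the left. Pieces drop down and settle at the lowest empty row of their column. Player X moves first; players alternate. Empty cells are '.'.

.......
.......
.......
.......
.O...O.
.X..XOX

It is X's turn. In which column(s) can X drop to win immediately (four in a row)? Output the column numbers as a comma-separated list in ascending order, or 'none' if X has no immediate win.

Answer: none

Derivation:
col 0: drop X → no win
col 1: drop X → no win
col 2: drop X → no win
col 3: drop X → no win
col 4: drop X → no win
col 5: drop X → no win
col 6: drop X → no win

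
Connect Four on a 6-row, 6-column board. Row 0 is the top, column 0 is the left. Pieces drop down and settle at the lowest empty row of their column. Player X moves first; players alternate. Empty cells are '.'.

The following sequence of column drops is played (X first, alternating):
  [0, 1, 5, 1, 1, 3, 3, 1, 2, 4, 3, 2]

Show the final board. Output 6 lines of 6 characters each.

Answer: ......
......
.O....
.X.X..
.OOX..
XOXOOX

Derivation:
Move 1: X drops in col 0, lands at row 5
Move 2: O drops in col 1, lands at row 5
Move 3: X drops in col 5, lands at row 5
Move 4: O drops in col 1, lands at row 4
Move 5: X drops in col 1, lands at row 3
Move 6: O drops in col 3, lands at row 5
Move 7: X drops in col 3, lands at row 4
Move 8: O drops in col 1, lands at row 2
Move 9: X drops in col 2, lands at row 5
Move 10: O drops in col 4, lands at row 5
Move 11: X drops in col 3, lands at row 3
Move 12: O drops in col 2, lands at row 4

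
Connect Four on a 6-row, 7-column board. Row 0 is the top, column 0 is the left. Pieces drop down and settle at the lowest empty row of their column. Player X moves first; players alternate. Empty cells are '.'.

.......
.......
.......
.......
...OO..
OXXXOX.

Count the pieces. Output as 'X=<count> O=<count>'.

X=4 O=4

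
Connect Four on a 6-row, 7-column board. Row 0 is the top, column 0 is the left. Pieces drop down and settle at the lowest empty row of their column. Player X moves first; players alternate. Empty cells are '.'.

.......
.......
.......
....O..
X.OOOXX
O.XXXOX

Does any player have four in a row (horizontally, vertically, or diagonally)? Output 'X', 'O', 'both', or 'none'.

none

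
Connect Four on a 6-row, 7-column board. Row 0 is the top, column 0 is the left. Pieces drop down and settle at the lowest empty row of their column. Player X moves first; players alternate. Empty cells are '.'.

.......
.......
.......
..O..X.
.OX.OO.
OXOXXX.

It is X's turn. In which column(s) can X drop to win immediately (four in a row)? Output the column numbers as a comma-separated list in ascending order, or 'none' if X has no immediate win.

col 0: drop X → no win
col 1: drop X → no win
col 2: drop X → no win
col 3: drop X → no win
col 4: drop X → no win
col 5: drop X → no win
col 6: drop X → WIN!

Answer: 6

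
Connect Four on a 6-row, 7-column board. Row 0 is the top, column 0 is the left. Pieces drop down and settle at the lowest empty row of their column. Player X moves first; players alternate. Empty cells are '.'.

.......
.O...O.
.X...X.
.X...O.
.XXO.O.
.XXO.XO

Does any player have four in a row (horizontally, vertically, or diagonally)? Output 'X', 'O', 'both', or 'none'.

X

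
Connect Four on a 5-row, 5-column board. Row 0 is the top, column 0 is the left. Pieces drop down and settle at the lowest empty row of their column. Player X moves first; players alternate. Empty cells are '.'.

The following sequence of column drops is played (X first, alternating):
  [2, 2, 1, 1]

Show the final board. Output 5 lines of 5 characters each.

Move 1: X drops in col 2, lands at row 4
Move 2: O drops in col 2, lands at row 3
Move 3: X drops in col 1, lands at row 4
Move 4: O drops in col 1, lands at row 3

Answer: .....
.....
.....
.OO..
.XX..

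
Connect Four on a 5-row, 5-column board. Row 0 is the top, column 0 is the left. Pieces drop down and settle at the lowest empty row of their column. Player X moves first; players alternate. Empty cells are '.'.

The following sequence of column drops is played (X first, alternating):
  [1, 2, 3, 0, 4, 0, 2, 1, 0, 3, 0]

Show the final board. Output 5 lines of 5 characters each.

Move 1: X drops in col 1, lands at row 4
Move 2: O drops in col 2, lands at row 4
Move 3: X drops in col 3, lands at row 4
Move 4: O drops in col 0, lands at row 4
Move 5: X drops in col 4, lands at row 4
Move 6: O drops in col 0, lands at row 3
Move 7: X drops in col 2, lands at row 3
Move 8: O drops in col 1, lands at row 3
Move 9: X drops in col 0, lands at row 2
Move 10: O drops in col 3, lands at row 3
Move 11: X drops in col 0, lands at row 1

Answer: .....
X....
X....
OOXO.
OXOXX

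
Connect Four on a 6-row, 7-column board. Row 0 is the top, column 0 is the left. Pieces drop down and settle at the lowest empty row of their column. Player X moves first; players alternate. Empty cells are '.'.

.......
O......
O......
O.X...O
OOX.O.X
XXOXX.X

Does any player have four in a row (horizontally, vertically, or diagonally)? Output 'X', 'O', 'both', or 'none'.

O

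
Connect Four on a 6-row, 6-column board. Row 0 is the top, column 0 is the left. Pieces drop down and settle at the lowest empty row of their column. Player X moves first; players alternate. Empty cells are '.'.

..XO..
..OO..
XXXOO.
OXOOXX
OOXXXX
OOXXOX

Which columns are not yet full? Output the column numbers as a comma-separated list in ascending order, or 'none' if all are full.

col 0: top cell = '.' → open
col 1: top cell = '.' → open
col 2: top cell = 'X' → FULL
col 3: top cell = 'O' → FULL
col 4: top cell = '.' → open
col 5: top cell = '.' → open

Answer: 0,1,4,5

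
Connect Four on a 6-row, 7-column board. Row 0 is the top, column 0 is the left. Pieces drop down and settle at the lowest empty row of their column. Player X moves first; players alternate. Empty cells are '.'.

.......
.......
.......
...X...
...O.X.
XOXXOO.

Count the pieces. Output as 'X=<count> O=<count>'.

X=5 O=4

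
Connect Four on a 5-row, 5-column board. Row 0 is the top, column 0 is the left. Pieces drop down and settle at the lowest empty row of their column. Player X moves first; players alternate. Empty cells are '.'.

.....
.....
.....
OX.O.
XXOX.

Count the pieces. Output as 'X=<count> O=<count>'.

X=4 O=3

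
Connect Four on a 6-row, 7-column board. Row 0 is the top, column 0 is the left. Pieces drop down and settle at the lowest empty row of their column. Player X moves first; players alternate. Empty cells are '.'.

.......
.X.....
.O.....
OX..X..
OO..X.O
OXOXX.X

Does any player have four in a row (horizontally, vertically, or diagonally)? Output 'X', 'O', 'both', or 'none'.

none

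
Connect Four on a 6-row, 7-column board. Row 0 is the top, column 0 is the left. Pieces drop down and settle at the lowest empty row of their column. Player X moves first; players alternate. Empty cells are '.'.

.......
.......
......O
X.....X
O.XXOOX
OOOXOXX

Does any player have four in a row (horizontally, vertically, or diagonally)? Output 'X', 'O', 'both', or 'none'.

none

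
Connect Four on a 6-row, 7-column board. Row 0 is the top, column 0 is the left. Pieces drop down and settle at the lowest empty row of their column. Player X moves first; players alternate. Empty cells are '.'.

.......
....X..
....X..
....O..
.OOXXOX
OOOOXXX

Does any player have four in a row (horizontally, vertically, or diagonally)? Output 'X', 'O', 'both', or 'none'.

O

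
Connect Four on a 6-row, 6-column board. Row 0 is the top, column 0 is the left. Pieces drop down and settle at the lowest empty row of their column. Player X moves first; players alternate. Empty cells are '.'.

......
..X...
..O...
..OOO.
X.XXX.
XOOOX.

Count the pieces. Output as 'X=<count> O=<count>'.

X=7 O=7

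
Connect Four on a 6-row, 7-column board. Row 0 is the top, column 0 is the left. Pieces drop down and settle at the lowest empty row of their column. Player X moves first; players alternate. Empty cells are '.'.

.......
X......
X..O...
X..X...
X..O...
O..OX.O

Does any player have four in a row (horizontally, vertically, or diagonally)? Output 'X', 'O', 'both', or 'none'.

X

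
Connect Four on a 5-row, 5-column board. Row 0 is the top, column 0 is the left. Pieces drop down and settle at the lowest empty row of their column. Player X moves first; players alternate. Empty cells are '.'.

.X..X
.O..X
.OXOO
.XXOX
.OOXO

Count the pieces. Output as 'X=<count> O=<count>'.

X=8 O=8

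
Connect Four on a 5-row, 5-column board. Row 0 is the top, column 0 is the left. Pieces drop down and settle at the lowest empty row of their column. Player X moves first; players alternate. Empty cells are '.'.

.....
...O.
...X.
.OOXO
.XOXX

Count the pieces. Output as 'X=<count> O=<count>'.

X=5 O=5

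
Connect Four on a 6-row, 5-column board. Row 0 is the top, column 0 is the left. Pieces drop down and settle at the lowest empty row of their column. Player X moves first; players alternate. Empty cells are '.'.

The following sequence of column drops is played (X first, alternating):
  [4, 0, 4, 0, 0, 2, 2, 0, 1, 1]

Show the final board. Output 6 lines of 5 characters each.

Answer: .....
.....
O....
X....
OOX.X
OXO.X

Derivation:
Move 1: X drops in col 4, lands at row 5
Move 2: O drops in col 0, lands at row 5
Move 3: X drops in col 4, lands at row 4
Move 4: O drops in col 0, lands at row 4
Move 5: X drops in col 0, lands at row 3
Move 6: O drops in col 2, lands at row 5
Move 7: X drops in col 2, lands at row 4
Move 8: O drops in col 0, lands at row 2
Move 9: X drops in col 1, lands at row 5
Move 10: O drops in col 1, lands at row 4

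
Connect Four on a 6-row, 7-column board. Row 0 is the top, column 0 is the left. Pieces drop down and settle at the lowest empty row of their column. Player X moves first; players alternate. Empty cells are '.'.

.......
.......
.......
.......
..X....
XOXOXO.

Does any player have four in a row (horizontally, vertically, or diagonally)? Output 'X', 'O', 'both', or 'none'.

none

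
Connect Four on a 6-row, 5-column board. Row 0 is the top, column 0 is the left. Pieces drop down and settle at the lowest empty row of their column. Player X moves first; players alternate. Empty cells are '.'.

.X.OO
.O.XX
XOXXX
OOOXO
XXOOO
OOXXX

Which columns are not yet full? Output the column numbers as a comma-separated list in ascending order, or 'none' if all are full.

col 0: top cell = '.' → open
col 1: top cell = 'X' → FULL
col 2: top cell = '.' → open
col 3: top cell = 'O' → FULL
col 4: top cell = 'O' → FULL

Answer: 0,2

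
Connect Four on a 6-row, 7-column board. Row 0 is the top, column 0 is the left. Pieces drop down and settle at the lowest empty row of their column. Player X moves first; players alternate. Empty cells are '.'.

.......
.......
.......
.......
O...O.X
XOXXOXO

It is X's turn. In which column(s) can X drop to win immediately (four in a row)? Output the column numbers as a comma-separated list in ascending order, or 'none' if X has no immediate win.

Answer: none

Derivation:
col 0: drop X → no win
col 1: drop X → no win
col 2: drop X → no win
col 3: drop X → no win
col 4: drop X → no win
col 5: drop X → no win
col 6: drop X → no win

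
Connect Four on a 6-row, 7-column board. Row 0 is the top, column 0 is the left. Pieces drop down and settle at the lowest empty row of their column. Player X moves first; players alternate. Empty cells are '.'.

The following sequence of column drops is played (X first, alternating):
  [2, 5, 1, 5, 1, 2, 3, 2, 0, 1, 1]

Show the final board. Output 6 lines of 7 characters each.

Answer: .......
.......
.X.....
.OO....
.XO..O.
XXXX.O.

Derivation:
Move 1: X drops in col 2, lands at row 5
Move 2: O drops in col 5, lands at row 5
Move 3: X drops in col 1, lands at row 5
Move 4: O drops in col 5, lands at row 4
Move 5: X drops in col 1, lands at row 4
Move 6: O drops in col 2, lands at row 4
Move 7: X drops in col 3, lands at row 5
Move 8: O drops in col 2, lands at row 3
Move 9: X drops in col 0, lands at row 5
Move 10: O drops in col 1, lands at row 3
Move 11: X drops in col 1, lands at row 2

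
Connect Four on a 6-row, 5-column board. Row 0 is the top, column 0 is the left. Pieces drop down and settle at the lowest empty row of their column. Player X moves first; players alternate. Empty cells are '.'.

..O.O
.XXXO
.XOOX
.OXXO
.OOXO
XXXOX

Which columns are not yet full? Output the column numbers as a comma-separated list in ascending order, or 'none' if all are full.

col 0: top cell = '.' → open
col 1: top cell = '.' → open
col 2: top cell = 'O' → FULL
col 3: top cell = '.' → open
col 4: top cell = 'O' → FULL

Answer: 0,1,3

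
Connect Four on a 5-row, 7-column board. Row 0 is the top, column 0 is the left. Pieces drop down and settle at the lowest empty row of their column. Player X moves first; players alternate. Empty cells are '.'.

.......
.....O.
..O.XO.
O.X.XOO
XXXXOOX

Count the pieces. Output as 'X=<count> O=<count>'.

X=8 O=8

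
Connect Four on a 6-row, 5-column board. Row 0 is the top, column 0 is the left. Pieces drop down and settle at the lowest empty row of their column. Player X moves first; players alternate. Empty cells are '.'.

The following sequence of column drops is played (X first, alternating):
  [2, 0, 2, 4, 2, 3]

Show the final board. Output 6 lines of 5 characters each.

Move 1: X drops in col 2, lands at row 5
Move 2: O drops in col 0, lands at row 5
Move 3: X drops in col 2, lands at row 4
Move 4: O drops in col 4, lands at row 5
Move 5: X drops in col 2, lands at row 3
Move 6: O drops in col 3, lands at row 5

Answer: .....
.....
.....
..X..
..X..
O.XOO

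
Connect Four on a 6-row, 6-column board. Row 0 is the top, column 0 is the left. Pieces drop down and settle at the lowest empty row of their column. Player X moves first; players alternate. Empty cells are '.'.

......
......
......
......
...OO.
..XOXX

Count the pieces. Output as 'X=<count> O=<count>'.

X=3 O=3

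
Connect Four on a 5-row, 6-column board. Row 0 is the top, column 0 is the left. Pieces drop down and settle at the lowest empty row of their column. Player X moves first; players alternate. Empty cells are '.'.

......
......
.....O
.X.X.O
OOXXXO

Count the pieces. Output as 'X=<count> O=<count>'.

X=5 O=5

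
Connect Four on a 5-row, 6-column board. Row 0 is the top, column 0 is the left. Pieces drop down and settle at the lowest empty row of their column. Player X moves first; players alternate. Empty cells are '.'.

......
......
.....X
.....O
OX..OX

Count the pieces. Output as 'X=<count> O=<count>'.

X=3 O=3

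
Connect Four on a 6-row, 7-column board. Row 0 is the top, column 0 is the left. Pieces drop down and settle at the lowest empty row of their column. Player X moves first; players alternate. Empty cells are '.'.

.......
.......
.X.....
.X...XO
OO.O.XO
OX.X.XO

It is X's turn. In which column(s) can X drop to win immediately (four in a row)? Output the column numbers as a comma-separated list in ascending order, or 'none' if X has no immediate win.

Answer: 5

Derivation:
col 0: drop X → no win
col 1: drop X → no win
col 2: drop X → no win
col 3: drop X → no win
col 4: drop X → no win
col 5: drop X → WIN!
col 6: drop X → no win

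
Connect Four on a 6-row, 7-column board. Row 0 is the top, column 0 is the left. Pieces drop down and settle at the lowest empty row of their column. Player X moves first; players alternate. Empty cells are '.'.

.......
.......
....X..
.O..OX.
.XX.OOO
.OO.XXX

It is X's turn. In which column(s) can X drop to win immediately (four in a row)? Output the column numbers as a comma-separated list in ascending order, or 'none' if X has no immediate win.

Answer: 3

Derivation:
col 0: drop X → no win
col 1: drop X → no win
col 2: drop X → no win
col 3: drop X → WIN!
col 4: drop X → no win
col 5: drop X → no win
col 6: drop X → no win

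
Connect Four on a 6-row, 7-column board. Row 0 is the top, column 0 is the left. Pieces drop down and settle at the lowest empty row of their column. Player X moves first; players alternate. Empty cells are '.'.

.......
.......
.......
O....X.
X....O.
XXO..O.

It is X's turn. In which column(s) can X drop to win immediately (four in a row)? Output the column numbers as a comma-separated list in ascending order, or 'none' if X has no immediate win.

col 0: drop X → no win
col 1: drop X → no win
col 2: drop X → no win
col 3: drop X → no win
col 4: drop X → no win
col 5: drop X → no win
col 6: drop X → no win

Answer: none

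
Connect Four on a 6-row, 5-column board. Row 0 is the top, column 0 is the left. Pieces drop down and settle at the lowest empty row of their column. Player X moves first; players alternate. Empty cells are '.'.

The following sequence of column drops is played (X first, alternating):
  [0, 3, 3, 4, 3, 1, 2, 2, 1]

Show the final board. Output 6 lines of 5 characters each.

Answer: .....
.....
.....
...X.
.XOX.
XOXOO

Derivation:
Move 1: X drops in col 0, lands at row 5
Move 2: O drops in col 3, lands at row 5
Move 3: X drops in col 3, lands at row 4
Move 4: O drops in col 4, lands at row 5
Move 5: X drops in col 3, lands at row 3
Move 6: O drops in col 1, lands at row 5
Move 7: X drops in col 2, lands at row 5
Move 8: O drops in col 2, lands at row 4
Move 9: X drops in col 1, lands at row 4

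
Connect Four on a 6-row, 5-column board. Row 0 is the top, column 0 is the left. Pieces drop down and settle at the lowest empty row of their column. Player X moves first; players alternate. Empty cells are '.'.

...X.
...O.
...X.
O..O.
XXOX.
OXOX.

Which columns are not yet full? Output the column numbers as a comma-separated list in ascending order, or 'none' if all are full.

col 0: top cell = '.' → open
col 1: top cell = '.' → open
col 2: top cell = '.' → open
col 3: top cell = 'X' → FULL
col 4: top cell = '.' → open

Answer: 0,1,2,4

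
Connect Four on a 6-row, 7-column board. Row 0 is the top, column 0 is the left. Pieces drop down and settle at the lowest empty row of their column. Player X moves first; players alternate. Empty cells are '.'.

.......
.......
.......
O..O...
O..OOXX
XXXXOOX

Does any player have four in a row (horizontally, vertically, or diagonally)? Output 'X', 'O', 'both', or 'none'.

X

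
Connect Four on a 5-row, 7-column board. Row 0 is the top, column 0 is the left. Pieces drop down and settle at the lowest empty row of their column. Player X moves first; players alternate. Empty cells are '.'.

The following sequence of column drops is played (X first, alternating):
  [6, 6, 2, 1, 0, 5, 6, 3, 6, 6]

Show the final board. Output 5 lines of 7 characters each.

Answer: ......O
......X
......X
......O
XOXO.OX

Derivation:
Move 1: X drops in col 6, lands at row 4
Move 2: O drops in col 6, lands at row 3
Move 3: X drops in col 2, lands at row 4
Move 4: O drops in col 1, lands at row 4
Move 5: X drops in col 0, lands at row 4
Move 6: O drops in col 5, lands at row 4
Move 7: X drops in col 6, lands at row 2
Move 8: O drops in col 3, lands at row 4
Move 9: X drops in col 6, lands at row 1
Move 10: O drops in col 6, lands at row 0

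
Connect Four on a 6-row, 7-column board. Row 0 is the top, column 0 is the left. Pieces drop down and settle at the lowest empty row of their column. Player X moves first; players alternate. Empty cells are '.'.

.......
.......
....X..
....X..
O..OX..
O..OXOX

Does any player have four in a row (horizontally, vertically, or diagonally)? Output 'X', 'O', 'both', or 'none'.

X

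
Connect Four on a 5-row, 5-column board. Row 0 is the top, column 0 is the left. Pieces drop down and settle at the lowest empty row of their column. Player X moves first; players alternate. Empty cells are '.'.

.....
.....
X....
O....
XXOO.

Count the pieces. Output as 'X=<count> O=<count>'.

X=3 O=3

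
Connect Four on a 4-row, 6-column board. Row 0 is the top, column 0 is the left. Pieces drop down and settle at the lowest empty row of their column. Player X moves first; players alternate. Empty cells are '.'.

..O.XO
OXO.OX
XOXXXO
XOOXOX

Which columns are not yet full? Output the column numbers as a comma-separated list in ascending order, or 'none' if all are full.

Answer: 0,1,3

Derivation:
col 0: top cell = '.' → open
col 1: top cell = '.' → open
col 2: top cell = 'O' → FULL
col 3: top cell = '.' → open
col 4: top cell = 'X' → FULL
col 5: top cell = 'O' → FULL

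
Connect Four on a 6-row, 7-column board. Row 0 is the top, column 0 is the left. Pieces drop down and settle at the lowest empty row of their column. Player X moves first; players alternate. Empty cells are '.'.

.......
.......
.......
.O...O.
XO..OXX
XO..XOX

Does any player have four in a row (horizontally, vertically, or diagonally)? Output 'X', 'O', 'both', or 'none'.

none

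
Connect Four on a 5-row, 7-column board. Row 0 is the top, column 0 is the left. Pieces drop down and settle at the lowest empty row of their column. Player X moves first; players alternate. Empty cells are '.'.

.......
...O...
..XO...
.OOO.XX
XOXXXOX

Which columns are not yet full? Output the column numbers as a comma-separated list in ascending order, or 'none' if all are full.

Answer: 0,1,2,3,4,5,6

Derivation:
col 0: top cell = '.' → open
col 1: top cell = '.' → open
col 2: top cell = '.' → open
col 3: top cell = '.' → open
col 4: top cell = '.' → open
col 5: top cell = '.' → open
col 6: top cell = '.' → open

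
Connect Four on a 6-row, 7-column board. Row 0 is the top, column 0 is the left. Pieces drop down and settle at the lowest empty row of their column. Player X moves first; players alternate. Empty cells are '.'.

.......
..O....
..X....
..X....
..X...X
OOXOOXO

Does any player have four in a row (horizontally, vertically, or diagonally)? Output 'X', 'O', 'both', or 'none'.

X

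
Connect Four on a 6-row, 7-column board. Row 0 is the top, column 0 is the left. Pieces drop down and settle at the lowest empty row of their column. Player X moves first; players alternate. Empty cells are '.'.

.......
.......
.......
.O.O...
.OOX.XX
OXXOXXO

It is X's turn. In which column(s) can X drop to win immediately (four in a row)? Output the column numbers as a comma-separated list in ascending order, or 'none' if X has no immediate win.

col 0: drop X → no win
col 1: drop X → no win
col 2: drop X → no win
col 3: drop X → no win
col 4: drop X → WIN!
col 5: drop X → no win
col 6: drop X → no win

Answer: 4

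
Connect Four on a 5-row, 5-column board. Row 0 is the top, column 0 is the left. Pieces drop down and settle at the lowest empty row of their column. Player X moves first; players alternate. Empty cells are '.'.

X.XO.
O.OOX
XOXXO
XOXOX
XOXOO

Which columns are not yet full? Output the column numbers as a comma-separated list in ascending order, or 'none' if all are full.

Answer: 1,4

Derivation:
col 0: top cell = 'X' → FULL
col 1: top cell = '.' → open
col 2: top cell = 'X' → FULL
col 3: top cell = 'O' → FULL
col 4: top cell = '.' → open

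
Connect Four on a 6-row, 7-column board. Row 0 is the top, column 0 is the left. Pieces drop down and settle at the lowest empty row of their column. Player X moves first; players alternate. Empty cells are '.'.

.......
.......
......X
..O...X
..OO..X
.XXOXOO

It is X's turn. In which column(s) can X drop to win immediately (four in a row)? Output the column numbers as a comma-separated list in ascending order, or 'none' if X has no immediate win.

col 0: drop X → no win
col 1: drop X → no win
col 2: drop X → no win
col 3: drop X → no win
col 4: drop X → no win
col 5: drop X → no win
col 6: drop X → WIN!

Answer: 6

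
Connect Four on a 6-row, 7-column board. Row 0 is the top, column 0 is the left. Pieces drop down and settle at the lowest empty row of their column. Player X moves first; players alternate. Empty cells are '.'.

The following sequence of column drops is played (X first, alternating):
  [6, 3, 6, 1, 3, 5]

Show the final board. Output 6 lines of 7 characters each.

Move 1: X drops in col 6, lands at row 5
Move 2: O drops in col 3, lands at row 5
Move 3: X drops in col 6, lands at row 4
Move 4: O drops in col 1, lands at row 5
Move 5: X drops in col 3, lands at row 4
Move 6: O drops in col 5, lands at row 5

Answer: .......
.......
.......
.......
...X..X
.O.O.OX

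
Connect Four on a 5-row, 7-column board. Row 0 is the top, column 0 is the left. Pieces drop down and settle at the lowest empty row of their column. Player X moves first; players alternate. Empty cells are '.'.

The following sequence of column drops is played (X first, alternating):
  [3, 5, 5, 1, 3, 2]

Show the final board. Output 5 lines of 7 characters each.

Move 1: X drops in col 3, lands at row 4
Move 2: O drops in col 5, lands at row 4
Move 3: X drops in col 5, lands at row 3
Move 4: O drops in col 1, lands at row 4
Move 5: X drops in col 3, lands at row 3
Move 6: O drops in col 2, lands at row 4

Answer: .......
.......
.......
...X.X.
.OOX.O.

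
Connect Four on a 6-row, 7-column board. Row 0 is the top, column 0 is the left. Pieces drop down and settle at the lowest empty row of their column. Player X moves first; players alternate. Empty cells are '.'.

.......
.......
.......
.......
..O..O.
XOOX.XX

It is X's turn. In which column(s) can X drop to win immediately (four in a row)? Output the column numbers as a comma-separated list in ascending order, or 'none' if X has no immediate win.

Answer: 4

Derivation:
col 0: drop X → no win
col 1: drop X → no win
col 2: drop X → no win
col 3: drop X → no win
col 4: drop X → WIN!
col 5: drop X → no win
col 6: drop X → no win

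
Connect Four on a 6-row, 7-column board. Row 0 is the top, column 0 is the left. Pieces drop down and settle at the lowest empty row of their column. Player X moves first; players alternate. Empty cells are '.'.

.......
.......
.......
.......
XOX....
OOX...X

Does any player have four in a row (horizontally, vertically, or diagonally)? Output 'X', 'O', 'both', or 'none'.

none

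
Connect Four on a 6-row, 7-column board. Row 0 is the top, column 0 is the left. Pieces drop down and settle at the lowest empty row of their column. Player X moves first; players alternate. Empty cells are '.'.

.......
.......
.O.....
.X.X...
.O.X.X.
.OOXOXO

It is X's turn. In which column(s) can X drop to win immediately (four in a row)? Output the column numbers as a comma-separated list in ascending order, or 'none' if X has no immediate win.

col 0: drop X → no win
col 1: drop X → no win
col 2: drop X → no win
col 3: drop X → WIN!
col 4: drop X → no win
col 5: drop X → no win
col 6: drop X → no win

Answer: 3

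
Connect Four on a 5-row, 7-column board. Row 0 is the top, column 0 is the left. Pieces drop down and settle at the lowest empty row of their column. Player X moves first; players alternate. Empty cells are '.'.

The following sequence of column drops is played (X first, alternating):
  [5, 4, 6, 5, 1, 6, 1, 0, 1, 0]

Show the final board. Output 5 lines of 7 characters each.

Answer: .......
.......
.X.....
OX...OO
OX..OXX

Derivation:
Move 1: X drops in col 5, lands at row 4
Move 2: O drops in col 4, lands at row 4
Move 3: X drops in col 6, lands at row 4
Move 4: O drops in col 5, lands at row 3
Move 5: X drops in col 1, lands at row 4
Move 6: O drops in col 6, lands at row 3
Move 7: X drops in col 1, lands at row 3
Move 8: O drops in col 0, lands at row 4
Move 9: X drops in col 1, lands at row 2
Move 10: O drops in col 0, lands at row 3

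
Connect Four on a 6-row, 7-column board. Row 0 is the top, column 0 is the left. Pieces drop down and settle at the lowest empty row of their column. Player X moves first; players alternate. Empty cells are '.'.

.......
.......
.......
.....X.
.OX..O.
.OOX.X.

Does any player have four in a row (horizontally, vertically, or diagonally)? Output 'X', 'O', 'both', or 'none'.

none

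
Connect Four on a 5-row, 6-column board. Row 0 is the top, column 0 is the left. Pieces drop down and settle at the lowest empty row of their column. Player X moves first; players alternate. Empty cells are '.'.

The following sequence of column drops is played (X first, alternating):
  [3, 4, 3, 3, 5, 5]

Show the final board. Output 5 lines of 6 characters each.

Answer: ......
......
...O..
...X.O
...XOX

Derivation:
Move 1: X drops in col 3, lands at row 4
Move 2: O drops in col 4, lands at row 4
Move 3: X drops in col 3, lands at row 3
Move 4: O drops in col 3, lands at row 2
Move 5: X drops in col 5, lands at row 4
Move 6: O drops in col 5, lands at row 3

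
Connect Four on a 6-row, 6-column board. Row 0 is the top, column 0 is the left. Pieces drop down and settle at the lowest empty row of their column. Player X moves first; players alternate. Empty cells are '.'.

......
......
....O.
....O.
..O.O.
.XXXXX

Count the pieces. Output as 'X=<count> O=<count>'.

X=5 O=4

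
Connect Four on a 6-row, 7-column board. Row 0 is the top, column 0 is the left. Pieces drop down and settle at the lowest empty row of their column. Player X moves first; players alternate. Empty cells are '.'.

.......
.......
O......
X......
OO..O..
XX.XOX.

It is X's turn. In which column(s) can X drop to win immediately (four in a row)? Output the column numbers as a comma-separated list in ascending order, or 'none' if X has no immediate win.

Answer: 2

Derivation:
col 0: drop X → no win
col 1: drop X → no win
col 2: drop X → WIN!
col 3: drop X → no win
col 4: drop X → no win
col 5: drop X → no win
col 6: drop X → no win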